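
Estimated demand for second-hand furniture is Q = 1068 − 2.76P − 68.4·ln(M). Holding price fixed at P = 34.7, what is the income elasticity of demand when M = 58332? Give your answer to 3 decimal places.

-0.309

At P = 34.7, M = 58332: Q = 221.613.
Holding P constant, ∂Q/∂M = -68.4/M = -0.0011726.
η_M = (∂Q/∂M)·(M/Q) = -0.0011726 × (58332/221.613) = -0.309.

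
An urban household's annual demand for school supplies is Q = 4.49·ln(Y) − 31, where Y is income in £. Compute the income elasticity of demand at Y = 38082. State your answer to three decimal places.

0.274

At Y = 38082: Q = 16.358.
dQ/dY = 4.49/Y = 0.000117903 at this income.
η = (dQ/dY)·(Y/Q) = 0.000117903 × (38082/16.358) = 0.274.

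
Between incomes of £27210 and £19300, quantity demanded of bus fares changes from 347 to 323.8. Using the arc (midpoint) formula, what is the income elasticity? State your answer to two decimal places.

0.20

ΔQ = 323.8 − 347 = -23.2; midpoint Q̄ = (347 + 323.8)/2 = 335.4.
ΔI = 19300 − 27210 = -7910; midpoint Ī = (27210 + 19300)/2 = 23255.
η = (ΔQ/Q̄) ÷ (ΔI/Ī) = (-23.2/335.4) ÷ (-7910/23255) = 0.20.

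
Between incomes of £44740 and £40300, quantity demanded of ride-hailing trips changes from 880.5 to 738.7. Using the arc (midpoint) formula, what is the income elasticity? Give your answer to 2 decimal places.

1.68

ΔQ = 738.7 − 880.5 = -141.8; midpoint Q̄ = (880.5 + 738.7)/2 = 809.6.
ΔI = 40300 − 44740 = -4440; midpoint Ī = (44740 + 40300)/2 = 42520.
η = (ΔQ/Q̄) ÷ (ΔI/Ī) = (-141.8/809.6) ÷ (-4440/42520) = 1.68.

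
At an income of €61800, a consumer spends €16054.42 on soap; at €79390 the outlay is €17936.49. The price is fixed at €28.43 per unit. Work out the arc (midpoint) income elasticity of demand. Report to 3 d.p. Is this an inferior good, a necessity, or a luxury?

With a constant price, Q₁ = 16054.42/28.43 = 564.700 and Q₂ = 17936.49/28.43 = 630.900 (equivalently, work directly with expenditure since P cancels).
Midpoint %ΔQ = (17936.49 − 16054.42)/16995.46 = 0.11074; midpoint %ΔI = (79390 − 61800)/70595 = 0.24917.
η = 0.11074 / 0.24917 = 0.444.
0 < η < 1 ⇒ necessity.

0.444 (necessity)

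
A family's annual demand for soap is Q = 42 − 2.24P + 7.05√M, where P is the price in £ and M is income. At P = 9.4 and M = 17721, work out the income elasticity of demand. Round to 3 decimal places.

0.489

At P = 9.4, M = 17721: Q = 959.442.
Holding P constant, ∂Q/∂M = 7.05/(2√M) = 0.0264798.
η_M = (∂Q/∂M)·(M/Q) = 0.0264798 × (17721/959.442) = 0.489.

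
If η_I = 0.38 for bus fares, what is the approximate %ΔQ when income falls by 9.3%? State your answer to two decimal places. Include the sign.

-3.53%

%ΔQ ≈ η × %ΔI = 0.38 × (-9.3%) = -3.53%.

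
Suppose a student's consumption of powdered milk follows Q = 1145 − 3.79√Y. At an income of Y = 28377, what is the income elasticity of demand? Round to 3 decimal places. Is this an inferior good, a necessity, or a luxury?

At Y = 28377: Q = 506.557.
dQ/dY = -3.79/(2√Y) = -0.0112493 at this income.
η = (dQ/dY)·(Y/Q) = -0.0112493 × (28377/506.557) = -0.630.
Since η < 0, the good is an inferior good.

-0.630 (inferior good)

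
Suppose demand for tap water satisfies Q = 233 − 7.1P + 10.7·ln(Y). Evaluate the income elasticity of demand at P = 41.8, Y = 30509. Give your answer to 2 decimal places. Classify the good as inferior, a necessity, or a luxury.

0.23 (necessity)

At P = 41.8, Y = 30509: Q = 46.706.
Holding P constant, ∂Q/∂Y = 10.7/Y = 0.000350716.
η_Y = (∂Q/∂Y)·(Y/Q) = 0.000350716 × (30509/46.706) = 0.23.
Since 0 < η < 1, this is a necessity.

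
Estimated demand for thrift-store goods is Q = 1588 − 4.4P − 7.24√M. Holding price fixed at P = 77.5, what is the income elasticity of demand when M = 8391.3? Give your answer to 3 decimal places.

At P = 77.5, M = 8391.3: Q = 583.787.
Holding P constant, ∂Q/∂M = -7.24/(2√M) = -0.0395179.
η_M = (∂Q/∂M)·(M/Q) = -0.0395179 × (8391.3/583.787) = -0.568.

-0.568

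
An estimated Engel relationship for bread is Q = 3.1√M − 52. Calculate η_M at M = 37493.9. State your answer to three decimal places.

0.547

At M = 37493.9: Q = 548.264.
dQ/dM = 3.1/(2√M) = 0.00800482 at this income.
η = (dQ/dM)·(M/Q) = 0.00800482 × (37493.9/548.264) = 0.547.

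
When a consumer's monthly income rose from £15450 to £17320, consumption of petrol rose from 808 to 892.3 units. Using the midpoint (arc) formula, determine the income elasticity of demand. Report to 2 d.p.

0.87

ΔQ = 892.3 − 808 = 84.3; midpoint Q̄ = (808 + 892.3)/2 = 850.15.
ΔI = 17320 − 15450 = 1870; midpoint Ī = (15450 + 17320)/2 = 16385.
η = (ΔQ/Q̄) ÷ (ΔI/Ī) = (84.3/850.15) ÷ (1870/16385) = 0.87.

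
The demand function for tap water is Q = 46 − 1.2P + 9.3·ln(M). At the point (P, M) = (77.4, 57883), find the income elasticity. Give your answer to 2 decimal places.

0.17

At P = 77.4, M = 57883: Q = 55.105.
Holding P constant, ∂Q/∂M = 9.3/M = 0.000160669.
η_M = (∂Q/∂M)·(M/Q) = 0.000160669 × (57883/55.105) = 0.17.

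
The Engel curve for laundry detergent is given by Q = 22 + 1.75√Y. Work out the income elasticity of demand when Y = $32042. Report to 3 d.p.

0.467

At Y = 32042: Q = 335.255.
dQ/dY = 1.75/(2√Y) = 0.00488819 at this income.
η = (dQ/dY)·(Y/Q) = 0.00488819 × (32042/335.255) = 0.467.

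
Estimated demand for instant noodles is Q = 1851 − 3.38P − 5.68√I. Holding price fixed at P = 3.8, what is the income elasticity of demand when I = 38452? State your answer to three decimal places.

At P = 3.8, I = 38452: Q = 724.354.
Holding P constant, ∂Q/∂I = -5.68/(2√I) = -0.014483.
η_I = (∂Q/∂I)·(I/Q) = -0.014483 × (38452/724.354) = -0.769.

-0.769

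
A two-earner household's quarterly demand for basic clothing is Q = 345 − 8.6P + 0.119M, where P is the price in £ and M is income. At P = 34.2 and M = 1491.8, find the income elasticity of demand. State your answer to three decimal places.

0.777

At P = 34.2, M = 1491.8: Q = 228.404.
Holding P constant, ∂Q/∂M = 0.119.
η_M = (∂Q/∂M)·(M/Q) = 0.119 × (1491.8/228.404) = 0.777.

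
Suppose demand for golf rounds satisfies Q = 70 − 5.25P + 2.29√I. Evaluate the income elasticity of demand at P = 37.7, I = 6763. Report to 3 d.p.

At P = 37.7, I = 6763: Q = 60.399.
Holding P constant, ∂Q/∂I = 2.29/(2√I) = 0.0139231.
η_I = (∂Q/∂I)·(I/Q) = 0.0139231 × (6763/60.399) = 1.559.

1.559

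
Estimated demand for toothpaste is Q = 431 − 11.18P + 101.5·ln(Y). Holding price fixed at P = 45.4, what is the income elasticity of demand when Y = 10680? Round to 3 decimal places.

At P = 45.4, Y = 10680: Q = 864.955.
Holding P constant, ∂Q/∂Y = 101.5/Y = 0.00950375.
η_Y = (∂Q/∂Y)·(Y/Q) = 0.00950375 × (10680/864.955) = 0.117.

0.117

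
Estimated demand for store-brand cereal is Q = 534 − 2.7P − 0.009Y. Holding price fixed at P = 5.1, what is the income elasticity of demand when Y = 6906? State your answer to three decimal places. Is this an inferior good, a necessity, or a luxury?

At P = 5.1, Y = 6906: Q = 458.076.
Holding P constant, ∂Q/∂Y = −0.009.
η_Y = (∂Q/∂Y)·(Y/Q) = -0.009 × (6906/458.076) = -0.136.
Since η < 0, this is an inferior good.

-0.136 (inferior good)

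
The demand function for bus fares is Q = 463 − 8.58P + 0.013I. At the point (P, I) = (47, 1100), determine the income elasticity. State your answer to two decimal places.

At P = 47, I = 1100: Q = 74.040.
Holding P constant, ∂Q/∂I = 0.013.
η_I = (∂Q/∂I)·(I/Q) = 0.013 × (1100/74.040) = 0.19.

0.19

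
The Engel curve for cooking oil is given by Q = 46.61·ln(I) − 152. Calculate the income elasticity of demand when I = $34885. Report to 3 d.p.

At I = 34885: Q = 335.532.
dQ/dI = 46.61/I = 0.0013361 at this income.
η = (dQ/dI)·(I/Q) = 0.0013361 × (34885/335.532) = 0.139.

0.139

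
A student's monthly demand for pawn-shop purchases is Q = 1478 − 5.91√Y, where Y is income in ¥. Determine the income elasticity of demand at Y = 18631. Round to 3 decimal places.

At Y = 18631: Q = 671.312.
dQ/dY = -5.91/(2√Y) = -0.0216491 at this income.
η = (dQ/dY)·(Y/Q) = -0.0216491 × (18631/671.312) = -0.601.

-0.601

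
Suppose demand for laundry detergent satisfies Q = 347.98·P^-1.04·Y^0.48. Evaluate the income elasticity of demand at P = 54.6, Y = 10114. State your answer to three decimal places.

For a multiplicative demand Q = A·P^α·Y^β, the income elasticity is β everywhere.
Here β = 0.48, so η = 0.480.

0.480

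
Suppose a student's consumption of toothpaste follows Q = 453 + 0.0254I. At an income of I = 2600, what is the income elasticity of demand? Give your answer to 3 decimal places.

At I = 2600: Q = 519.040.
dQ/dI = 0.0254.
η = (dQ/dI)·(I/Q) = 0.0254 × (2600/519.040) = 0.127.

0.127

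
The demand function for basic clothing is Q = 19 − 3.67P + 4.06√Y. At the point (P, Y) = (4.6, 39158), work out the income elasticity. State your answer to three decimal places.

0.499

At P = 4.6, Y = 39158: Q = 805.526.
Holding P constant, ∂Q/∂Y = 4.06/(2√Y) = 0.0102585.
η_Y = (∂Q/∂Y)·(Y/Q) = 0.0102585 × (39158/805.526) = 0.499.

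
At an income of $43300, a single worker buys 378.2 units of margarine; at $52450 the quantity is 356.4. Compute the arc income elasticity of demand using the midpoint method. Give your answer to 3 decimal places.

-0.311

ΔQ = 356.4 − 378.2 = -21.8; midpoint Q̄ = (378.2 + 356.4)/2 = 367.3.
ΔI = 52450 − 43300 = 9150; midpoint Ī = (43300 + 52450)/2 = 47875.
η = (ΔQ/Q̄) ÷ (ΔI/Ī) = (-21.8/367.3) ÷ (9150/47875) = -0.311.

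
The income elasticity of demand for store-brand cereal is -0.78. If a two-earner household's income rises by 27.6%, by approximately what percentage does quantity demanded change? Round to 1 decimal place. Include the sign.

-21.5%

%ΔQ ≈ η × %ΔI = -0.78 × 27.6% = -21.5%.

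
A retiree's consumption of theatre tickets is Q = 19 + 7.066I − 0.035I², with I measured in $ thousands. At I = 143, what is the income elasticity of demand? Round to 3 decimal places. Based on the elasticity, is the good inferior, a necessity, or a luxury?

At I = 143: Q = 313.7230.
dQ/dI = 7.066 − 0.07I = -2.94400.
η = (dQ/dI)·(I/Q) = -2.94400 × (143/313.7230) = -1.342.
η < 0 ⇒ inferior good.

-1.342 (inferior good)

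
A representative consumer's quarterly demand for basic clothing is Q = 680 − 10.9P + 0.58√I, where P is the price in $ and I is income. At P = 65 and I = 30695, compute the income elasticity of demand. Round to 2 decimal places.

0.69

At P = 65, I = 30695: Q = 73.116.
Holding P constant, ∂Q/∂I = 0.58/(2√I) = 0.00165525.
η_I = (∂Q/∂I)·(I/Q) = 0.00165525 × (30695/73.116) = 0.69.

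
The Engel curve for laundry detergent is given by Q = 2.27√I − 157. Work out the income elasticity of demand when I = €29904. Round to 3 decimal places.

At I = 29904: Q = 235.546.
dQ/dI = 2.27/(2√I) = 0.00656344 at this income.
η = (dQ/dI)·(I/Q) = 0.00656344 × (29904/235.546) = 0.833.

0.833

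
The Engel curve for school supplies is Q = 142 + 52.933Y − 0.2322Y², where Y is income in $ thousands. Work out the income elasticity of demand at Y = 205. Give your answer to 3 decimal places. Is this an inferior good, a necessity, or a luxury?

At Y = 205: Q = 1235.0600.
dQ/dY = 52.933 − 0.4644Y = -42.26900.
η = (dQ/dY)·(Y/Q) = -42.26900 × (205/1235.0600) = -7.016.
η < 0 ⇒ inferior good.

-7.016 (inferior good)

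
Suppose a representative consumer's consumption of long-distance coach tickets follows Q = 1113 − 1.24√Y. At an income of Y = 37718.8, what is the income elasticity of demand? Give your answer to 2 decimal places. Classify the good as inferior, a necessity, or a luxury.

At Y = 37718.8: Q = 872.176.
dQ/dY = -1.24/(2√Y) = -0.00319237 at this income.
η = (dQ/dY)·(Y/Q) = -0.00319237 × (37718.8/872.176) = -0.14.
Since η < 0, the good is an inferior good.

-0.14 (inferior good)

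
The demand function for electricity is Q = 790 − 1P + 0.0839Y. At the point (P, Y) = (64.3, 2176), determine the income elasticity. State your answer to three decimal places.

0.201

At P = 64.3, Y = 2176: Q = 908.266.
Holding P constant, ∂Q/∂Y = 0.0839.
η_Y = (∂Q/∂Y)·(Y/Q) = 0.0839 × (2176/908.266) = 0.201.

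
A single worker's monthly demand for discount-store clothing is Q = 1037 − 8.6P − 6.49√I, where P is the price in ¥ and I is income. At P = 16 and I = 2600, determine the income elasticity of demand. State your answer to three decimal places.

At P = 16, I = 2600: Q = 568.474.
Holding P constant, ∂Q/∂I = -6.49/(2√I) = -0.0636397.
η_I = (∂Q/∂I)·(I/Q) = -0.0636397 × (2600/568.474) = -0.291.

-0.291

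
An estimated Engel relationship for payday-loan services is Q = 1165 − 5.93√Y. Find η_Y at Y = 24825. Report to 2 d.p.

-2.03

At Y = 24825: Q = 230.672.
dQ/dY = -5.93/(2√Y) = -0.0188183 at this income.
η = (dQ/dY)·(Y/Q) = -0.0188183 × (24825/230.672) = -2.03.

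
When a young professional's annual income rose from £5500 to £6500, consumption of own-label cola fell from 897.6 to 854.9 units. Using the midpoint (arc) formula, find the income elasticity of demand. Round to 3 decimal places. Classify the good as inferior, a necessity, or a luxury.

-0.292 (inferior good)

ΔQ = 854.9 − 897.6 = -42.7; midpoint Q̄ = (897.6 + 854.9)/2 = 876.25.
ΔI = 6500 − 5500 = 1000; midpoint Ī = (5500 + 6500)/2 = 6000.
η = (ΔQ/Q̄) ÷ (ΔI/Ī) = (-42.7/876.25) ÷ (1000/6000) = -0.292.
η < 0 ⇒ inferior good.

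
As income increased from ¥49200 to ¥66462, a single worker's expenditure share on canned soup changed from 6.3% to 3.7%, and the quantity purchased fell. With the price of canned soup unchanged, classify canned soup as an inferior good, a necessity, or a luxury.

Quantity demanded falls as income rises, so η < 0.

inferior good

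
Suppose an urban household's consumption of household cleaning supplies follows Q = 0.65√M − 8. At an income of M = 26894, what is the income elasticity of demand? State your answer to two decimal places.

At M = 26894: Q = 98.596.
dQ/dM = 0.65/(2√M) = 0.00198178 at this income.
η = (dQ/dM)·(M/Q) = 0.00198178 × (26894/98.596) = 0.54.

0.54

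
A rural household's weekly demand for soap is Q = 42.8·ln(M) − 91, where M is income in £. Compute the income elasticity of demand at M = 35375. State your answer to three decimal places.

At M = 35375: Q = 357.277.
dQ/dM = 42.8/M = 0.00120989 at this income.
η = (dQ/dM)·(M/Q) = 0.00120989 × (35375/357.277) = 0.120.

0.120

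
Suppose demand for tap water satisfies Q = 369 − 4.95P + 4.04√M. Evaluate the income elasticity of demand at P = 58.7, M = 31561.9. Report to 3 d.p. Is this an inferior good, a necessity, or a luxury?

0.451 (necessity)

At P = 58.7, M = 31561.9: Q = 796.168.
Holding P constant, ∂Q/∂M = 4.04/(2√M) = 0.0113702.
η_M = (∂Q/∂M)·(M/Q) = 0.0113702 × (31561.9/796.168) = 0.451.
Since 0 < η < 1, this is a necessity.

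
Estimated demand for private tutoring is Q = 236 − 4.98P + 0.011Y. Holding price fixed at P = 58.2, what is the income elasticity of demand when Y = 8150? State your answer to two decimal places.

At P = 58.2, Y = 8150: Q = 35.814.
Holding P constant, ∂Q/∂Y = 0.011.
η_Y = (∂Q/∂Y)·(Y/Q) = 0.011 × (8150/35.814) = 2.50.

2.50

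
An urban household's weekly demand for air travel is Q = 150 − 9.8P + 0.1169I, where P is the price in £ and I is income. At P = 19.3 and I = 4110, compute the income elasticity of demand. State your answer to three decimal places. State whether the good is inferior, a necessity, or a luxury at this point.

1.089 (luxury)

At P = 19.3, I = 4110: Q = 441.319.
Holding P constant, ∂Q/∂I = 0.1169.
η_I = (∂Q/∂I)·(I/Q) = 0.1169 × (4110/441.319) = 1.089.
Since η > 1, this is a luxury.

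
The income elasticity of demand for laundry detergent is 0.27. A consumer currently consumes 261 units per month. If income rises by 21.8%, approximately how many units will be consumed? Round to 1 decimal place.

%ΔQ ≈ η × %ΔI = 0.27 × 21.8% = 5.886%.
New Q ≈ 261 × (1 + 0.05886) = 276.4.

276.4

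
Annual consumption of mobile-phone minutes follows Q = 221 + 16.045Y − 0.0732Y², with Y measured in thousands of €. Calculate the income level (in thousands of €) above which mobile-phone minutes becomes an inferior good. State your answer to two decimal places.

109.60

dQ/dY = 16.045 − 0.1464Y.
The good is inferior where dQ/dY < 0. Setting dQ/dY = 0 gives Y = 16.045 / 0.1464 = 109.60.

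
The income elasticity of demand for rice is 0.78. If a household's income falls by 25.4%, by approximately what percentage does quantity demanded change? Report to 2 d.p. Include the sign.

%ΔQ ≈ η × %ΔI = 0.78 × (-25.4%) = -19.81%.

-19.81%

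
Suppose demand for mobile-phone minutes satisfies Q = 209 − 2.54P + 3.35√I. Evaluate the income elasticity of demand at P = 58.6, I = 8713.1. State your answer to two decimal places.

0.42

At P = 58.6, I = 8713.1: Q = 372.858.
Holding P constant, ∂Q/∂I = 3.35/(2√I) = 0.0179444.
η_I = (∂Q/∂I)·(I/Q) = 0.0179444 × (8713.1/372.858) = 0.42.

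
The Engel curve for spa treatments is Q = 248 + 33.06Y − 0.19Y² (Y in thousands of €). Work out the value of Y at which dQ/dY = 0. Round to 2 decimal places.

dQ/dY = 33.06 − 0.38Y.
The good is inferior where dQ/dY < 0. Setting dQ/dY = 0 gives Y = 33.06 / 0.38 = 87.00.

87.00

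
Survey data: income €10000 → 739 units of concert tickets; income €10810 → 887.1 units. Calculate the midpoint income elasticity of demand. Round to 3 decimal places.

2.340

ΔQ = 887.1 − 739 = 148.1; midpoint Q̄ = (739 + 887.1)/2 = 813.05.
ΔI = 10810 − 10000 = 810; midpoint Ī = (10000 + 10810)/2 = 10405.
η = (ΔQ/Q̄) ÷ (ΔI/Ī) = (148.1/813.05) ÷ (810/10405) = 2.340.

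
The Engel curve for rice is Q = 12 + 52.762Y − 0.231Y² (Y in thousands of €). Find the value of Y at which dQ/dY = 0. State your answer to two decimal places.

114.20

dQ/dY = 52.762 − 0.462Y.
The good is inferior where dQ/dY < 0. Setting dQ/dY = 0 gives Y = 52.762 / 0.462 = 114.20.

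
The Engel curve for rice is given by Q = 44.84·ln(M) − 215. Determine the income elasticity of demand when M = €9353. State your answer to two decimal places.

0.23

At M = 9353: Q = 194.992.
dQ/dM = 44.84/M = 0.00479418 at this income.
η = (dQ/dM)·(M/Q) = 0.00479418 × (9353/194.992) = 0.23.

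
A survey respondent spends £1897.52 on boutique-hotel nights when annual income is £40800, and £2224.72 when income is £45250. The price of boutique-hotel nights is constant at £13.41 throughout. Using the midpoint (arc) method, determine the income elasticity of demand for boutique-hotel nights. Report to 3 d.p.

1.535

With a constant price, Q₁ = 1897.52/13.41 = 141.500 and Q₂ = 2224.72/13.41 = 165.900 (equivalently, work directly with expenditure since P cancels).
Midpoint %ΔQ = (2224.72 − 1897.52)/2061.12 = 0.15875; midpoint %ΔI = (45250 − 40800)/43025 = 0.10343.
η = 0.15875 / 0.10343 = 1.535.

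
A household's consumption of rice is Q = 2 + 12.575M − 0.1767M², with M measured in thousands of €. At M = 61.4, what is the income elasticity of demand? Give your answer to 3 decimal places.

-5.189

At M = 61.4: Q = 107.9531.
dQ/dM = 12.575 − 0.3534M = -9.12376.
η = (dQ/dM)·(M/Q) = -9.12376 × (61.4/107.9531) = -5.189.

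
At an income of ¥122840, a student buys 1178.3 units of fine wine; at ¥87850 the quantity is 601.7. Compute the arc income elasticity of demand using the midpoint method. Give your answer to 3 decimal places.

ΔQ = 601.7 − 1178.3 = -576.6; midpoint Q̄ = (1178.3 + 601.7)/2 = 890.
ΔI = 87850 − 122840 = -34990; midpoint Ī = (122840 + 87850)/2 = 105345.
η = (ΔQ/Q̄) ÷ (ΔI/Ī) = (-576.6/890) ÷ (-34990/105345) = 1.951.

1.951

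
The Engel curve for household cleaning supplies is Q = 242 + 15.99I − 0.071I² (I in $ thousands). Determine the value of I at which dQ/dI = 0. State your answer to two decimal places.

112.61

dQ/dI = 15.99 − 0.142I.
The good is inferior where dQ/dI < 0. Setting dQ/dI = 0 gives I = 15.99 / 0.142 = 112.61.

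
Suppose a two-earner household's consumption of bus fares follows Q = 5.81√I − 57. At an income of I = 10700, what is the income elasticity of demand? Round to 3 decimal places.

0.552

At I = 10700: Q = 543.991.
dQ/dI = 5.81/(2√I) = 0.0280837 at this income.
η = (dQ/dI)·(I/Q) = 0.0280837 × (10700/543.991) = 0.552.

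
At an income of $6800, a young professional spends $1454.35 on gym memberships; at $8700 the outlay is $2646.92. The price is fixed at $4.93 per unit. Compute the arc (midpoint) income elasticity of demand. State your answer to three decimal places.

2.372

With a constant price, Q₁ = 1454.35/4.93 = 295.000 and Q₂ = 2646.92/4.93 = 536.901 (equivalently, work directly with expenditure since P cancels).
Midpoint %ΔQ = (2646.92 − 1454.35)/2050.64 = 0.58156; midpoint %ΔI = (8700 − 6800)/7750 = 0.24516.
η = 0.58156 / 0.24516 = 2.372.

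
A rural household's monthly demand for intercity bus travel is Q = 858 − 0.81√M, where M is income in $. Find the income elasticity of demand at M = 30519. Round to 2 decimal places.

-0.10

At M = 30519: Q = 716.496.
dQ/dM = -0.81/(2√M) = -0.0023183 at this income.
η = (dQ/dM)·(M/Q) = -0.0023183 × (30519/716.496) = -0.10.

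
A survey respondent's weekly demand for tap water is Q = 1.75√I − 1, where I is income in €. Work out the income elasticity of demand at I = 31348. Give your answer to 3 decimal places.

At I = 31348: Q = 308.844.
dQ/dI = 1.75/(2√I) = 0.004942 at this income.
η = (dQ/dI)·(I/Q) = 0.004942 × (31348/308.844) = 0.502.

0.502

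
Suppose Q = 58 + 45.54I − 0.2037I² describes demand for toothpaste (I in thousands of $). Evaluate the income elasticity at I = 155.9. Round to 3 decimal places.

-1.270

At I = 155.9: Q = 2206.7962.
dQ/dI = 45.54 − 0.4074I = -17.97366.
η = (dQ/dI)·(I/Q) = -17.97366 × (155.9/2206.7962) = -1.270.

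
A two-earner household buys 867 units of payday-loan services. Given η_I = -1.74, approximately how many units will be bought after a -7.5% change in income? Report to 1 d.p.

980.1

%ΔQ ≈ η × %ΔI = -1.74 × (-7.5%) = 13.05%.
New Q ≈ 867 × (1 + 0.1305) = 980.1.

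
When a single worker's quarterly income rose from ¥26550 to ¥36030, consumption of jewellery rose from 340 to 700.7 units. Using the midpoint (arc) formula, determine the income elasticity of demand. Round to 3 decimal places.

ΔQ = 700.7 − 340 = 360.7; midpoint Q̄ = (340 + 700.7)/2 = 520.35.
ΔI = 36030 − 26550 = 9480; midpoint Ī = (26550 + 36030)/2 = 31290.
η = (ΔQ/Q̄) ÷ (ΔI/Ī) = (360.7/520.35) ÷ (9480/31290) = 2.288.

2.288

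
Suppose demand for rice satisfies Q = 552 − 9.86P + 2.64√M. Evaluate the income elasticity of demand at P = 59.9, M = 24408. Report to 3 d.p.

0.552

At P = 59.9, M = 24408: Q = 373.835.
Holding P constant, ∂Q/∂M = 2.64/(2√M) = 0.00844905.
η_M = (∂Q/∂M)·(M/Q) = 0.00844905 × (24408/373.835) = 0.552.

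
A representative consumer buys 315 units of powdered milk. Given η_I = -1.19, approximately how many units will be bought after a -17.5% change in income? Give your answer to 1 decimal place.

380.6

%ΔQ ≈ η × %ΔI = -1.19 × (-17.5%) = 20.825%.
New Q ≈ 315 × (1 + 0.20825) = 380.6.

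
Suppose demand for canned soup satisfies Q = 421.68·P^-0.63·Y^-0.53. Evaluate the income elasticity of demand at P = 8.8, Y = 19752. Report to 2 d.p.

For a multiplicative demand Q = A·P^α·Y^β, the income elasticity is β everywhere.
Here β = -0.53, so η = -0.53.

-0.53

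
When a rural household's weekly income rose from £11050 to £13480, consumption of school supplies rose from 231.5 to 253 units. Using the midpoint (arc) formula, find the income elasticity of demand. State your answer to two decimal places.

ΔQ = 253 − 231.5 = 21.5; midpoint Q̄ = (231.5 + 253)/2 = 242.25.
ΔI = 13480 − 11050 = 2430; midpoint Ī = (11050 + 13480)/2 = 12265.
η = (ΔQ/Q̄) ÷ (ΔI/Ī) = (21.5/242.25) ÷ (2430/12265) = 0.45.

0.45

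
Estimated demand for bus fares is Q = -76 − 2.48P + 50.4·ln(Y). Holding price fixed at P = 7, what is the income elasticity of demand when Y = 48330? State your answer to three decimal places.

At P = 7, Y = 48330: Q = 450.245.
Holding P constant, ∂Q/∂Y = 50.4/Y = 0.00104283.
η_Y = (∂Q/∂Y)·(Y/Q) = 0.00104283 × (48330/450.245) = 0.112.

0.112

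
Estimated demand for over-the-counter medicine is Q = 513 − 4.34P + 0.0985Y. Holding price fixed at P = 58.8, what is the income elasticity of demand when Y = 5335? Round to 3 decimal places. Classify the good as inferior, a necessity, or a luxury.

0.671 (necessity)

At P = 58.8, Y = 5335: Q = 783.306.
Holding P constant, ∂Q/∂Y = 0.0985.
η_Y = (∂Q/∂Y)·(Y/Q) = 0.0985 × (5335/783.306) = 0.671.
Since 0 < η < 1, this is a necessity.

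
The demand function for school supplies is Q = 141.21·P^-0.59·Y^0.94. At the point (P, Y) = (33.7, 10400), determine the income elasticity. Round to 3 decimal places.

For a multiplicative demand Q = A·P^α·Y^β, the income elasticity is β everywhere.
Here β = 0.94, so η = 0.940.

0.940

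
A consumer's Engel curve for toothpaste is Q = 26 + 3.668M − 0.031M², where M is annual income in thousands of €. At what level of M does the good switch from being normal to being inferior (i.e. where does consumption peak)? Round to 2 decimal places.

59.16

dQ/dM = 3.668 − 0.062M.
The good is inferior where dQ/dM < 0. Setting dQ/dM = 0 gives M = 3.668 / 0.062 = 59.16.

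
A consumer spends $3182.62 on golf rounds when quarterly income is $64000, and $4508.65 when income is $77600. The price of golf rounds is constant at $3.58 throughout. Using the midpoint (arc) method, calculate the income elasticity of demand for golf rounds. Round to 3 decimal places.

With a constant price, Q₁ = 3182.62/3.58 = 889.000 and Q₂ = 4508.65/3.58 = 1259.399 (equivalently, work directly with expenditure since P cancels).
Midpoint %ΔQ = (4508.65 − 3182.62)/3845.64 = 0.34481; midpoint %ΔI = (77600 − 64000)/70800 = 0.19209.
η = 0.34481 / 0.19209 = 1.795.

1.795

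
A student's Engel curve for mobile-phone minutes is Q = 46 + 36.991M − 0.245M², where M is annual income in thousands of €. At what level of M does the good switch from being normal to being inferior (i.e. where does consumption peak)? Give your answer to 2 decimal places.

dQ/dM = 36.991 − 0.49M.
The good is inferior where dQ/dM < 0. Setting dQ/dM = 0 gives M = 36.991 / 0.49 = 75.49.

75.49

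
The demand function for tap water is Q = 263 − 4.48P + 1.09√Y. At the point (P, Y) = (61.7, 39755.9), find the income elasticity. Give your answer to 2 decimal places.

At P = 61.7, Y = 39755.9: Q = 203.918.
Holding P constant, ∂Q/∂Y = 1.09/(2√Y) = 0.00273335.
η_Y = (∂Q/∂Y)·(Y/Q) = 0.00273335 × (39755.9/203.918) = 0.53.

0.53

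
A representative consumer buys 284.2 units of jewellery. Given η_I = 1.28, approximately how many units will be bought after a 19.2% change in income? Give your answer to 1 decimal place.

354.0

%ΔQ ≈ η × %ΔI = 1.28 × 19.2% = 24.576%.
New Q ≈ 284.2 × (1 + 0.24576) = 354.0.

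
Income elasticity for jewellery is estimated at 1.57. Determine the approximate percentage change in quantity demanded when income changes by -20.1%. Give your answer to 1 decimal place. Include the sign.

%ΔQ ≈ η × %ΔI = 1.57 × (-20.1%) = -31.6%.

-31.6%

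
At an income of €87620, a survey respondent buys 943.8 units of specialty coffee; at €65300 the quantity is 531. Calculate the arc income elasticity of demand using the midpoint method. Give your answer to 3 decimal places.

1.918

ΔQ = 531 − 943.8 = -412.8; midpoint Q̄ = (943.8 + 531)/2 = 737.4.
ΔI = 65300 − 87620 = -22320; midpoint Ī = (87620 + 65300)/2 = 76460.
η = (ΔQ/Q̄) ÷ (ΔI/Ī) = (-412.8/737.4) ÷ (-22320/76460) = 1.918.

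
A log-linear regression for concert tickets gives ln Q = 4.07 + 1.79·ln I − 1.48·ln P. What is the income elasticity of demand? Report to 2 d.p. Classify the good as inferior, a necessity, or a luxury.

1.79 (luxury)

In a log-linear demand, the coefficient on ln I is the income elasticity.
So η = 1.79.
η > 1 ⇒ luxury.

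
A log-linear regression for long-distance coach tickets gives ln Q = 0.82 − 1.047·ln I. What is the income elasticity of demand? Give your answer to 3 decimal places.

In a log-linear demand, the coefficient on ln I is the income elasticity.
So η = -1.047.

-1.047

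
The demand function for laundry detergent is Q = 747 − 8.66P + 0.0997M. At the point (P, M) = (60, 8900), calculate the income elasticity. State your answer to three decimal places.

0.796

At P = 60, M = 8900: Q = 1114.730.
Holding P constant, ∂Q/∂M = 0.0997.
η_M = (∂Q/∂M)·(M/Q) = 0.0997 × (8900/1114.730) = 0.796.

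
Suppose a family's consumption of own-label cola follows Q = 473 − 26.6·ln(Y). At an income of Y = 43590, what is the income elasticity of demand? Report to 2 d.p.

At Y = 43590: Q = 188.843.
dQ/dY = -26.6/Y = -0.000610232 at this income.
η = (dQ/dY)·(Y/Q) = -0.000610232 × (43590/188.843) = -0.14.

-0.14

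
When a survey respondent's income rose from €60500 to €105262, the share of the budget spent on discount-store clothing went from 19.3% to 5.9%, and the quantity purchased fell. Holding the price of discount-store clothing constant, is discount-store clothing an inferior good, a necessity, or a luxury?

Quantity demanded falls as income rises, so η < 0.

inferior good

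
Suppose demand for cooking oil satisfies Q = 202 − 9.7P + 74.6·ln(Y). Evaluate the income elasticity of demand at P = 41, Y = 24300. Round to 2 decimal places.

At P = 41, Y = 24300: Q = 557.628.
Holding P constant, ∂Q/∂Y = 74.6/Y = 0.00306996.
η_Y = (∂Q/∂Y)·(Y/Q) = 0.00306996 × (24300/557.628) = 0.13.

0.13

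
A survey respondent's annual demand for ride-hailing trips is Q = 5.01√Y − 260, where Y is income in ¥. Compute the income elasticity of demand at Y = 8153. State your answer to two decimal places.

At Y = 8153: Q = 192.373.
dQ/dY = 5.01/(2√Y) = 0.0277427 at this income.
η = (dQ/dY)·(Y/Q) = 0.0277427 × (8153/192.373) = 1.18.

1.18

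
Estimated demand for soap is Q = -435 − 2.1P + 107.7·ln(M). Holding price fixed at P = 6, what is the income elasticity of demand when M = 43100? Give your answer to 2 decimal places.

0.15

At P = 6, M = 43100: Q = 701.697.
Holding P constant, ∂Q/∂M = 107.7/M = 0.00249884.
η_M = (∂Q/∂M)·(M/Q) = 0.00249884 × (43100/701.697) = 0.15.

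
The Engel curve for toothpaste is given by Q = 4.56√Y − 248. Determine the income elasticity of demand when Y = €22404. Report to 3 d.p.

At Y = 22404: Q = 434.539.
dQ/dY = 4.56/(2√Y) = 0.0152325 at this income.
η = (dQ/dY)·(Y/Q) = 0.0152325 × (22404/434.539) = 0.785.

0.785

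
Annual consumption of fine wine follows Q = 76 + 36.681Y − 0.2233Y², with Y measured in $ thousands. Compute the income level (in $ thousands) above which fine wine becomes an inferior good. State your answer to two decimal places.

dQ/dY = 36.681 − 0.4466Y.
The good is inferior where dQ/dY < 0. Setting dQ/dY = 0 gives Y = 36.681 / 0.4466 = 82.13.

82.13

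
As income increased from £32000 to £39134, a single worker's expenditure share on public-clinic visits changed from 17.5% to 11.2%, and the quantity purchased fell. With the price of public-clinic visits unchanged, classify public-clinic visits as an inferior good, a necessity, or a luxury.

Quantity demanded falls as income rises, so η < 0.

inferior good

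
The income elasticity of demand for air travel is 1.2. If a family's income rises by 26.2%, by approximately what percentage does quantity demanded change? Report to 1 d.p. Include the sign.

31.4%

%ΔQ ≈ η × %ΔI = 1.2 × 26.2% = 31.4%.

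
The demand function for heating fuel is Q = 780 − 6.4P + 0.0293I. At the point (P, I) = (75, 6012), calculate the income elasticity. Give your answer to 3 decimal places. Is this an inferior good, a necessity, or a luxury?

At P = 75, I = 6012: Q = 476.152.
Holding P constant, ∂Q/∂I = 0.0293.
η_I = (∂Q/∂I)·(I/Q) = 0.0293 × (6012/476.152) = 0.370.
Since 0 < η < 1, this is a necessity.

0.370 (necessity)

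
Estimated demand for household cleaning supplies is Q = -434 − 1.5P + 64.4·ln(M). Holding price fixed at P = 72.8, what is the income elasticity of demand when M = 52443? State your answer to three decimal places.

At P = 72.8, M = 52443: Q = 156.666.
Holding P constant, ∂Q/∂M = 64.4/M = 0.001228.
η_M = (∂Q/∂M)·(M/Q) = 0.001228 × (52443/156.666) = 0.411.

0.411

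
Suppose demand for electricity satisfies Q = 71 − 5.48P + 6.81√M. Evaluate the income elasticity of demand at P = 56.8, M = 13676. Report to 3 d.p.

0.716

At P = 56.8, M = 13676: Q = 556.128.
Holding P constant, ∂Q/∂M = 6.81/(2√M) = 0.0291164.
η_M = (∂Q/∂M)·(M/Q) = 0.0291164 × (13676/556.128) = 0.716.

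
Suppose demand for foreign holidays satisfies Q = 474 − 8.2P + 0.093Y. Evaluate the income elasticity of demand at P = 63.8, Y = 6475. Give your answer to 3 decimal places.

At P = 63.8, Y = 6475: Q = 553.015.
Holding P constant, ∂Q/∂Y = 0.093.
η_Y = (∂Q/∂Y)·(Y/Q) = 0.093 × (6475/553.015) = 1.089.

1.089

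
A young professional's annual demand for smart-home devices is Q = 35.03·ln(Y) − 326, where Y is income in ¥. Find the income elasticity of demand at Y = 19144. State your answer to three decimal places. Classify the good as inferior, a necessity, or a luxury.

1.807 (luxury)

At Y = 19144: Q = 19.387.
dQ/dY = 35.03/Y = 0.00182982 at this income.
η = (dQ/dY)·(Y/Q) = 0.00182982 × (19144/19.387) = 1.807.
Since η > 1, the good is a luxury.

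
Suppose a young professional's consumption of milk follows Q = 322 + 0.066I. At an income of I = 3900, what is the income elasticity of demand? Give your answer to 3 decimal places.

At I = 3900: Q = 579.400.
dQ/dI = 0.066.
η = (dQ/dI)·(I/Q) = 0.066 × (3900/579.400) = 0.444.

0.444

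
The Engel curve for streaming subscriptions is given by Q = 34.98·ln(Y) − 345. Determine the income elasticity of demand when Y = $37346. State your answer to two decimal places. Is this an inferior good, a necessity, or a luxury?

1.50 (luxury)

At Y = 37346: Q = 23.269.
dQ/dY = 34.98/Y = 0.000936646 at this income.
η = (dQ/dY)·(Y/Q) = 0.000936646 × (37346/23.269) = 1.50.
Since η > 1, the good is a luxury.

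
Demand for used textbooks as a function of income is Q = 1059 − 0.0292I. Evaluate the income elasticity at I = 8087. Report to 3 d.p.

At I = 8087: Q = 822.860.
dQ/dI = −0.0292.
η = (dQ/dI)·(I/Q) = -0.0292 × (8087/822.860) = -0.287.

-0.287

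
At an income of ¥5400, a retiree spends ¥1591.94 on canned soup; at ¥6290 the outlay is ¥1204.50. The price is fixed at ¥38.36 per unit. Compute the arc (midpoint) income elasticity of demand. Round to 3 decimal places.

With a constant price, Q₁ = 1591.94/38.36 = 41.500 and Q₂ = 1204.50/38.36 = 31.400 (equivalently, work directly with expenditure since P cancels).
Midpoint %ΔQ = (1204.50 − 1591.94)/1398.22 = -0.27710; midpoint %ΔI = (6290 − 5400)/5845 = 0.15227.
η = -0.27710 / 0.15227 = -1.820.

-1.820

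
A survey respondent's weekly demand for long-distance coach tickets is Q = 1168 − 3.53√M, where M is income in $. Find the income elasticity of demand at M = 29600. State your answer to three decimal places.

At M = 29600: Q = 560.676.
dQ/dM = -3.53/(2√M) = -0.0102589 at this income.
η = (dQ/dM)·(M/Q) = -0.0102589 × (29600/560.676) = -0.542.

-0.542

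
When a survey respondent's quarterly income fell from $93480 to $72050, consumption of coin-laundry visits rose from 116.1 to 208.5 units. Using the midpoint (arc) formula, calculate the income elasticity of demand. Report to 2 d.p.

ΔQ = 208.5 − 116.1 = 92.4; midpoint Q̄ = (116.1 + 208.5)/2 = 162.3.
ΔI = 72050 − 93480 = -21430; midpoint Ī = (93480 + 72050)/2 = 82765.
η = (ΔQ/Q̄) ÷ (ΔI/Ī) = (92.4/162.3) ÷ (-21430/82765) = -2.20.

-2.20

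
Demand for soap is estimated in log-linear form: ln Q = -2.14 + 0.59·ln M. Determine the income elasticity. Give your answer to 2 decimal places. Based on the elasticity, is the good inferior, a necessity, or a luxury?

In a log-linear demand, the coefficient on ln M is the income elasticity.
So η = 0.59.
0 < η < 1 ⇒ necessity.

0.59 (necessity)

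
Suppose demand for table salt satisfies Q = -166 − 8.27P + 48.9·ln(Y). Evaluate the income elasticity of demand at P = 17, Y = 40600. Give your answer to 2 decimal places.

0.23

At P = 17, Y = 40600: Q = 212.313.
Holding P constant, ∂Q/∂Y = 48.9/Y = 0.00120443.
η_Y = (∂Q/∂Y)·(Y/Q) = 0.00120443 × (40600/212.313) = 0.23.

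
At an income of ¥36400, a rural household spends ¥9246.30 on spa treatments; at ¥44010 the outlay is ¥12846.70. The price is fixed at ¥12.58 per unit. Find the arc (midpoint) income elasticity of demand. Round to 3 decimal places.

With a constant price, Q₁ = 9246.30/12.58 = 735.000 and Q₂ = 12846.70/12.58 = 1021.200 (equivalently, work directly with expenditure since P cancels).
Midpoint %ΔQ = (12846.70 − 9246.30)/11046.50 = 0.32593; midpoint %ΔI = (44010 − 36400)/40205 = 0.18928.
η = 0.32593 / 0.18928 = 1.722.

1.722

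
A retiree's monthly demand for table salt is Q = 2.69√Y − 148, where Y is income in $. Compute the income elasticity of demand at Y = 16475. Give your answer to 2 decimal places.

0.88

At Y = 16475: Q = 197.275.
dQ/dY = 2.69/(2√Y) = 0.0104788 at this income.
η = (dQ/dY)·(Y/Q) = 0.0104788 × (16475/197.275) = 0.88.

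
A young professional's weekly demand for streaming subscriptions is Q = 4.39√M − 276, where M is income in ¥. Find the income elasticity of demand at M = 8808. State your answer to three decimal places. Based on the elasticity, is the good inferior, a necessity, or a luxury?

At M = 8808: Q = 136.006.
dQ/dM = 4.39/(2√M) = 0.0233882 at this income.
η = (dQ/dM)·(M/Q) = 0.0233882 × (8808/136.006) = 1.515.
Since η > 1, the good is a luxury.

1.515 (luxury)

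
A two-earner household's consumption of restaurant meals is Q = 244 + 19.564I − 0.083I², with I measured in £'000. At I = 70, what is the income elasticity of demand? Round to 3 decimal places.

At I = 70: Q = 1206.7800.
dQ/dI = 19.564 − 0.166I = 7.94400.
η = (dQ/dI)·(I/Q) = 7.94400 × (70/1206.7800) = 0.461.

0.461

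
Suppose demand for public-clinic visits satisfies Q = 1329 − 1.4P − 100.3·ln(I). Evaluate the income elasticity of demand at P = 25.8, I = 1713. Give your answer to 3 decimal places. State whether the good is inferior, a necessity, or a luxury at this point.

At P = 25.8, I = 1713: Q = 546.046.
Holding P constant, ∂Q/∂I = -100.3/I = -0.0585522.
η_I = (∂Q/∂I)·(I/Q) = -0.0585522 × (1713/546.046) = -0.184.
Since η < 0, this is an inferior good.

-0.184 (inferior good)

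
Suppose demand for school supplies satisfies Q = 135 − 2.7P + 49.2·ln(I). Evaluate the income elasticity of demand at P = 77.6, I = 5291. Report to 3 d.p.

At P = 77.6, I = 5291: Q = 347.309.
Holding P constant, ∂Q/∂I = 49.2/I = 0.00929881.
η_I = (∂Q/∂I)·(I/Q) = 0.00929881 × (5291/347.309) = 0.142.

0.142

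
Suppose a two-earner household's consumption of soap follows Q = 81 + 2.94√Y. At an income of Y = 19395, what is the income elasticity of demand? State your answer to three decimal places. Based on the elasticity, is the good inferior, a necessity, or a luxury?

At Y = 19395: Q = 490.442.
dQ/dY = 2.94/(2√Y) = 0.0105553 at this income.
η = (dQ/dY)·(Y/Q) = 0.0105553 × (19395/490.442) = 0.417.
Since 0 < η < 1, the good is a necessity.

0.417 (necessity)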